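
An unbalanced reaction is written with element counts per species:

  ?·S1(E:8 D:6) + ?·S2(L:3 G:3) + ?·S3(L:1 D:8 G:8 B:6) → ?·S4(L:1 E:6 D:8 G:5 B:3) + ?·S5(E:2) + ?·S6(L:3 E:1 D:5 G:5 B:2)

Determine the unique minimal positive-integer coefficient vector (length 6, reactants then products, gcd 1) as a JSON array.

Coefficients: [5, 6, 4, 4, 5, 6]

L: 5·0+6·3+4·1 = 22 | 4·1+5·0+6·3 = 22
E: 5·8+6·0+4·0 = 40 | 4·6+5·2+6·1 = 40
D: 5·6+6·0+4·8 = 62 | 4·8+5·0+6·5 = 62
G: 5·0+6·3+4·8 = 50 | 4·5+5·0+6·5 = 50
B: 5·0+6·0+4·6 = 24 | 4·3+5·0+6·2 = 24
gcd(5,6,4,4,5,6) = 1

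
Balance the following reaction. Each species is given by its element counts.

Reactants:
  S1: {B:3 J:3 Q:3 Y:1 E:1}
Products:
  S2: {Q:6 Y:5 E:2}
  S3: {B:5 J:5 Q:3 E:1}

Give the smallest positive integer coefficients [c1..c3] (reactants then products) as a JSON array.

Coefficients: [5, 1, 3]

B: 5·3 = 15 | 1·0+3·5 = 15
J: 5·3 = 15 | 1·0+3·5 = 15
Q: 5·3 = 15 | 1·6+3·3 = 15
Y: 5·1 = 5 | 1·5+3·0 = 5
E: 5·1 = 5 | 1·2+3·1 = 5
gcd(5,1,3) = 1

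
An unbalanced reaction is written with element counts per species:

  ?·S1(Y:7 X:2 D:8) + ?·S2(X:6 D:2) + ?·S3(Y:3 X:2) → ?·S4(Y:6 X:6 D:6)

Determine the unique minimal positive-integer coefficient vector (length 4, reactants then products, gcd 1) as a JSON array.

Coefficients: [3, 3, 3, 5]

Y: 3·7+3·0+3·3 = 30 | 5·6 = 30
X: 3·2+3·6+3·2 = 30 | 5·6 = 30
D: 3·8+3·2+3·0 = 30 | 5·6 = 30
gcd(3,3,3,5) = 1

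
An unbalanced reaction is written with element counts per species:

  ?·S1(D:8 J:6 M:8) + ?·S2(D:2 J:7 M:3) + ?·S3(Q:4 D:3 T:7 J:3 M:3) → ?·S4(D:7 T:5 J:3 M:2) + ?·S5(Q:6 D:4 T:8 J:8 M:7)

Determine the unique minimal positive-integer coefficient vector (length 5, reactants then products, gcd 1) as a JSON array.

Coefficients: [1, 2, 6, 2, 4]

Q: 1·0+2·0+6·4 = 24 | 2·0+4·6 = 24
D: 1·8+2·2+6·3 = 30 | 2·7+4·4 = 30
T: 1·0+2·0+6·7 = 42 | 2·5+4·8 = 42
J: 1·6+2·7+6·3 = 38 | 2·3+4·8 = 38
M: 1·8+2·3+6·3 = 32 | 2·2+4·7 = 32
gcd(1,2,6,2,4) = 1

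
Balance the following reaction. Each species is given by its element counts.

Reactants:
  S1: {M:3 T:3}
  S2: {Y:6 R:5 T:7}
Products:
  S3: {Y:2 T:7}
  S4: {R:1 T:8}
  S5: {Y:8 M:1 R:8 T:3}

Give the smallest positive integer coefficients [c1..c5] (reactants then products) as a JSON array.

Coefficients: [1, 5, 3, 1, 3]

Y: 1·0+5·6 = 30 | 3·2+1·0+3·8 = 30
M: 1·3+5·0 = 3 | 3·0+1·0+3·1 = 3
R: 1·0+5·5 = 25 | 3·0+1·1+3·8 = 25
T: 1·3+5·7 = 38 | 3·7+1·8+3·3 = 38
gcd(1,5,3,1,3) = 1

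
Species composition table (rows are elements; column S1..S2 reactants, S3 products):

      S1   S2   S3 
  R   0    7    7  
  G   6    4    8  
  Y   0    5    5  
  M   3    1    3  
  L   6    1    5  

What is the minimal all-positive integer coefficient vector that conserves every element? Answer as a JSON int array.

Coefficients: [2, 3, 3]

R: 2·0+3·7 = 21 | 3·7 = 21
G: 2·6+3·4 = 24 | 3·8 = 24
Y: 2·0+3·5 = 15 | 3·5 = 15
M: 2·3+3·1 = 9 | 3·3 = 9
L: 2·6+3·1 = 15 | 3·5 = 15
gcd(2,3,3) = 1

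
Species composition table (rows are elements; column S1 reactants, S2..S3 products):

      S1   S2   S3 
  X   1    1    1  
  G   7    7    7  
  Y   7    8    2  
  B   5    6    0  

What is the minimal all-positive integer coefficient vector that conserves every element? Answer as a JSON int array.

Coefficients: [6, 5, 1]

X: 6·1 = 6 | 5·1+1·1 = 6
G: 6·7 = 42 | 5·7+1·7 = 42
Y: 6·7 = 42 | 5·8+1·2 = 42
B: 6·5 = 30 | 5·6+1·0 = 30
gcd(6,5,1) = 1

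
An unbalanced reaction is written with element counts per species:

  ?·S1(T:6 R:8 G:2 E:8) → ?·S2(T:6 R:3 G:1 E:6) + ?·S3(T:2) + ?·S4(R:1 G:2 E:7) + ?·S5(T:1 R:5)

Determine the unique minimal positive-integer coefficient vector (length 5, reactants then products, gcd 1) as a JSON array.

T: 5·6 = 30 | 2·6+6·2+4·0+6·1 = 30
R: 5·8 = 40 | 2·3+6·0+4·1+6·5 = 40
G: 5·2 = 10 | 2·1+6·0+4·2+6·0 = 10
E: 5·8 = 40 | 2·6+6·0+4·7+6·0 = 40
gcd(5,2,6,4,6) = 1

Coefficients: [5, 2, 6, 4, 6]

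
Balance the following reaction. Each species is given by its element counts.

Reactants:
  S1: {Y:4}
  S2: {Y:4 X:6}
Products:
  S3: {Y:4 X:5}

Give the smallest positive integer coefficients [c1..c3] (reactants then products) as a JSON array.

Coefficients: [1, 5, 6]

Y: 1·4+5·4 = 24 | 6·4 = 24
X: 1·0+5·6 = 30 | 6·5 = 30
gcd(1,5,6) = 1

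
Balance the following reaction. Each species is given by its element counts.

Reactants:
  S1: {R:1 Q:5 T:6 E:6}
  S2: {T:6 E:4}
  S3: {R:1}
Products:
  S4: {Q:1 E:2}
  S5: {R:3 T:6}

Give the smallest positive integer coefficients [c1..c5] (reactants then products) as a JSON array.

R: 1·1+1·0+5·1 = 6 | 5·0+2·3 = 6
Q: 1·5+1·0+5·0 = 5 | 5·1+2·0 = 5
T: 1·6+1·6+5·0 = 12 | 5·0+2·6 = 12
E: 1·6+1·4+5·0 = 10 | 5·2+2·0 = 10
gcd(1,1,5,5,2) = 1

Coefficients: [1, 1, 5, 5, 2]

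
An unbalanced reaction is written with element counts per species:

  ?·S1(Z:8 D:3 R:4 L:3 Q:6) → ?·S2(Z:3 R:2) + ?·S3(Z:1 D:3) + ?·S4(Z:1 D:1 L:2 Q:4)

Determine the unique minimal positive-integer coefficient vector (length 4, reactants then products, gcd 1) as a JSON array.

Z: 2·8 = 16 | 4·3+1·1+3·1 = 16
D: 2·3 = 6 | 4·0+1·3+3·1 = 6
R: 2·4 = 8 | 4·2+1·0+3·0 = 8
L: 2·3 = 6 | 4·0+1·0+3·2 = 6
Q: 2·6 = 12 | 4·0+1·0+3·4 = 12
gcd(2,4,1,3) = 1

Coefficients: [2, 4, 1, 3]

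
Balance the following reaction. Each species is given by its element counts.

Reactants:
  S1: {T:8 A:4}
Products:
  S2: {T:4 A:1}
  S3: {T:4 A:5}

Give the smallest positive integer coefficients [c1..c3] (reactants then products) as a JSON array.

T: 2·8 = 16 | 3·4+1·4 = 16
A: 2·4 = 8 | 3·1+1·5 = 8
gcd(2,3,1) = 1

Coefficients: [2, 3, 1]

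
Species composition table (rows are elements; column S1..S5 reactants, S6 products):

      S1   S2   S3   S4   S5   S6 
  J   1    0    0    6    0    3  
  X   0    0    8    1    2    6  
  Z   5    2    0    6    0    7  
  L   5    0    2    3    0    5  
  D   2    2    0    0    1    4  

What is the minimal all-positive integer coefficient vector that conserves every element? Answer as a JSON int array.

J: 3·1+4·0+2·0+2·6+6·0 = 15 | 5·3 = 15
X: 3·0+4·0+2·8+2·1+6·2 = 30 | 5·6 = 30
Z: 3·5+4·2+2·0+2·6+6·0 = 35 | 5·7 = 35
L: 3·5+4·0+2·2+2·3+6·0 = 25 | 5·5 = 25
D: 3·2+4·2+2·0+2·0+6·1 = 20 | 5·4 = 20
gcd(3,4,2,2,6,5) = 1

Coefficients: [3, 4, 2, 2, 6, 5]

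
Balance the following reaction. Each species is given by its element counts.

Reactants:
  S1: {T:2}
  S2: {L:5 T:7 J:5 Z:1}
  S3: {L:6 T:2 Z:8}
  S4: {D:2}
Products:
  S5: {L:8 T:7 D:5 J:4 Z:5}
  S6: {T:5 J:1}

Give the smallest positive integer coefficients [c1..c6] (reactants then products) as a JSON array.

L: 4·0+2·5+1·6+5·0 = 16 | 2·8+2·0 = 16
T: 4·2+2·7+1·2+5·0 = 24 | 2·7+2·5 = 24
D: 4·0+2·0+1·0+5·2 = 10 | 2·5+2·0 = 10
J: 4·0+2·5+1·0+5·0 = 10 | 2·4+2·1 = 10
Z: 4·0+2·1+1·8+5·0 = 10 | 2·5+2·0 = 10
gcd(4,2,1,5,2,2) = 1

Coefficients: [4, 2, 1, 5, 2, 2]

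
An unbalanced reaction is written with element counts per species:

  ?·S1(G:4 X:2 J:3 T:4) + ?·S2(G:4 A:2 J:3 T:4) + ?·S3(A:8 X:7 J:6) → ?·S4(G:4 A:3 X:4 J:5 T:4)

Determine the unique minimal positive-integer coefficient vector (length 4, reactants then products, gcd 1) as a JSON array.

G: 5·4+1·4+2·0 = 24 | 6·4 = 24
A: 5·0+1·2+2·8 = 18 | 6·3 = 18
X: 5·2+1·0+2·7 = 24 | 6·4 = 24
J: 5·3+1·3+2·6 = 30 | 6·5 = 30
T: 5·4+1·4+2·0 = 24 | 6·4 = 24
gcd(5,1,2,6) = 1

Coefficients: [5, 1, 2, 6]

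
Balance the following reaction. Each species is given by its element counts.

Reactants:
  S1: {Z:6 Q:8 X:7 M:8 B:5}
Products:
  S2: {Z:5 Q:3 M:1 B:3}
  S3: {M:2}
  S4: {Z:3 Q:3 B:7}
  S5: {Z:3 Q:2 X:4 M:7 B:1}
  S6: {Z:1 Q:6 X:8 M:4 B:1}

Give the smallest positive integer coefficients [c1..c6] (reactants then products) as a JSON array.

Z: 4·6 = 24 | 3·5+5·0+1·3+1·3+3·1 = 24
Q: 4·8 = 32 | 3·3+5·0+1·3+1·2+3·6 = 32
X: 4·7 = 28 | 3·0+5·0+1·0+1·4+3·8 = 28
M: 4·8 = 32 | 3·1+5·2+1·0+1·7+3·4 = 32
B: 4·5 = 20 | 3·3+5·0+1·7+1·1+3·1 = 20
gcd(4,3,5,1,1,3) = 1

Coefficients: [4, 3, 5, 1, 1, 3]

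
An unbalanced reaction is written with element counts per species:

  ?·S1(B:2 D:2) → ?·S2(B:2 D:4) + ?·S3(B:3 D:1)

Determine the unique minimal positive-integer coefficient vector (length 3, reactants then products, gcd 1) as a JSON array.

Coefficients: [5, 2, 2]

B: 5·2 = 10 | 2·2+2·3 = 10
D: 5·2 = 10 | 2·4+2·1 = 10
gcd(5,2,2) = 1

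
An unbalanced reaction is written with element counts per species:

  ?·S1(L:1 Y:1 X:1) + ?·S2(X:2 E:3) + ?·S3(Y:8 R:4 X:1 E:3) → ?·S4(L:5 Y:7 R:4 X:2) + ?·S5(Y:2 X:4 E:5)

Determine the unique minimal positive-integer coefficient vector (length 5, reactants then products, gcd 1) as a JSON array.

L: 5·1+4·0+1·0 = 5 | 1·5+3·0 = 5
Y: 5·1+4·0+1·8 = 13 | 1·7+3·2 = 13
R: 5·0+4·0+1·4 = 4 | 1·4+3·0 = 4
X: 5·1+4·2+1·1 = 14 | 1·2+3·4 = 14
E: 5·0+4·3+1·3 = 15 | 1·0+3·5 = 15
gcd(5,4,1,1,3) = 1

Coefficients: [5, 4, 1, 1, 3]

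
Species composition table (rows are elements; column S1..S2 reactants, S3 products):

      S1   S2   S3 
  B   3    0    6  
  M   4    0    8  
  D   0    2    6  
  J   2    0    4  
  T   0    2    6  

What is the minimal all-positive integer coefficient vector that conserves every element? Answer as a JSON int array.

Coefficients: [2, 3, 1]

B: 2·3+3·0 = 6 | 1·6 = 6
M: 2·4+3·0 = 8 | 1·8 = 8
D: 2·0+3·2 = 6 | 1·6 = 6
J: 2·2+3·0 = 4 | 1·4 = 4
T: 2·0+3·2 = 6 | 1·6 = 6
gcd(2,3,1) = 1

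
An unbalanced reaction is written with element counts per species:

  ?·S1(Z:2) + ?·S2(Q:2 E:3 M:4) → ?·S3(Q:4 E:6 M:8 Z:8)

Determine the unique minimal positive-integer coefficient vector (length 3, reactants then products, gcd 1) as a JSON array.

Coefficients: [4, 2, 1]

Q: 4·0+2·2 = 4 | 1·4 = 4
E: 4·0+2·3 = 6 | 1·6 = 6
M: 4·0+2·4 = 8 | 1·8 = 8
Z: 4·2+2·0 = 8 | 1·8 = 8
gcd(4,2,1) = 1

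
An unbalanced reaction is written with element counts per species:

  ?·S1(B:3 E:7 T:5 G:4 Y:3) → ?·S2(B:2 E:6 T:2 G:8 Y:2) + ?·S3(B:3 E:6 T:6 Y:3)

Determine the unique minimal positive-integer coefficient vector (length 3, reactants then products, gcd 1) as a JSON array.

B: 6·3 = 18 | 3·2+4·3 = 18
E: 6·7 = 42 | 3·6+4·6 = 42
T: 6·5 = 30 | 3·2+4·6 = 30
G: 6·4 = 24 | 3·8+4·0 = 24
Y: 6·3 = 18 | 3·2+4·3 = 18
gcd(6,3,4) = 1

Coefficients: [6, 3, 4]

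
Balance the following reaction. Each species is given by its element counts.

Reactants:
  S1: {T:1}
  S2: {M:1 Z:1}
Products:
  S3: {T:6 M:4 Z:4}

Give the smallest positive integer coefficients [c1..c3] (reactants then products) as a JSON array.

T: 6·1+4·0 = 6 | 1·6 = 6
M: 6·0+4·1 = 4 | 1·4 = 4
Z: 6·0+4·1 = 4 | 1·4 = 4
gcd(6,4,1) = 1

Coefficients: [6, 4, 1]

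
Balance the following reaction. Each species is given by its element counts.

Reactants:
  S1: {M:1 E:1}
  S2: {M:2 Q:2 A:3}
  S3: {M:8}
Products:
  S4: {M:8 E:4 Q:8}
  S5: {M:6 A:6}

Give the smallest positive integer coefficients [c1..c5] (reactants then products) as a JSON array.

M: 4·1+4·2+1·8 = 20 | 1·8+2·6 = 20
E: 4·1+4·0+1·0 = 4 | 1·4+2·0 = 4
Q: 4·0+4·2+1·0 = 8 | 1·8+2·0 = 8
A: 4·0+4·3+1·0 = 12 | 1·0+2·6 = 12
gcd(4,4,1,1,2) = 1

Coefficients: [4, 4, 1, 1, 2]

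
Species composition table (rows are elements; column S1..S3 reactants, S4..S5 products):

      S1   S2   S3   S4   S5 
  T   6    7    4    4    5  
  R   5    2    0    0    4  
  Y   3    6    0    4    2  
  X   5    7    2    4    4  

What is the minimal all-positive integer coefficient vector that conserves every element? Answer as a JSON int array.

T: 4·6+2·7+1·4 = 42 | 3·4+6·5 = 42
R: 4·5+2·2+1·0 = 24 | 3·0+6·4 = 24
Y: 4·3+2·6+1·0 = 24 | 3·4+6·2 = 24
X: 4·5+2·7+1·2 = 36 | 3·4+6·4 = 36
gcd(4,2,1,3,6) = 1

Coefficients: [4, 2, 1, 3, 6]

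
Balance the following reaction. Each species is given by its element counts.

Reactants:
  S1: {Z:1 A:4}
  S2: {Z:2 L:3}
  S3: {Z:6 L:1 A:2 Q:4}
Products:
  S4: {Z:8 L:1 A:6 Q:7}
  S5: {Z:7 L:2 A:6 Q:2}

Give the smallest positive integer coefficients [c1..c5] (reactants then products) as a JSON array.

Coefficients: [5, 1, 5, 2, 3]

Z: 5·1+1·2+5·6 = 37 | 2·8+3·7 = 37
L: 5·0+1·3+5·1 = 8 | 2·1+3·2 = 8
A: 5·4+1·0+5·2 = 30 | 2·6+3·6 = 30
Q: 5·0+1·0+5·4 = 20 | 2·7+3·2 = 20
gcd(5,1,5,2,3) = 1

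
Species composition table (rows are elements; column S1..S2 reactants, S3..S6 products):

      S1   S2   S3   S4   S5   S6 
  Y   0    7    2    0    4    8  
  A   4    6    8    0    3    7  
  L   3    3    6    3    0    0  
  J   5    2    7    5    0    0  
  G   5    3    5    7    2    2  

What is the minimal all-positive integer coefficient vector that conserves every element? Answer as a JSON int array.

Y: 6·0+4·7 = 28 | 4·2+2·0+3·4+1·8 = 28
A: 6·4+4·6 = 48 | 4·8+2·0+3·3+1·7 = 48
L: 6·3+4·3 = 30 | 4·6+2·3+3·0+1·0 = 30
J: 6·5+4·2 = 38 | 4·7+2·5+3·0+1·0 = 38
G: 6·5+4·3 = 42 | 4·5+2·7+3·2+1·2 = 42
gcd(6,4,4,2,3,1) = 1

Coefficients: [6, 4, 4, 2, 3, 1]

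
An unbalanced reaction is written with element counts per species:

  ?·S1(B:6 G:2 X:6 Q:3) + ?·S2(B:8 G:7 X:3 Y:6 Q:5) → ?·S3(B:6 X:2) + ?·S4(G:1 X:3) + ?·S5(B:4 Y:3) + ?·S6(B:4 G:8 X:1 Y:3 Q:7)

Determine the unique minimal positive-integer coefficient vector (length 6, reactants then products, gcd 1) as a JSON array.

Coefficients: [1, 5, 1, 5, 6, 4]

B: 1·6+5·8 = 46 | 1·6+5·0+6·4+4·4 = 46
G: 1·2+5·7 = 37 | 1·0+5·1+6·0+4·8 = 37
X: 1·6+5·3 = 21 | 1·2+5·3+6·0+4·1 = 21
Y: 1·0+5·6 = 30 | 1·0+5·0+6·3+4·3 = 30
Q: 1·3+5·5 = 28 | 1·0+5·0+6·0+4·7 = 28
gcd(1,5,1,5,6,4) = 1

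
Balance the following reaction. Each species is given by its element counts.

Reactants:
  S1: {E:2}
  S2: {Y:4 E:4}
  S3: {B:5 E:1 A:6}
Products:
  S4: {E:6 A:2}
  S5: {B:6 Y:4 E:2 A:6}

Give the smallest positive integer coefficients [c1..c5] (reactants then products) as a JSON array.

B: 1·0+5·0+6·5 = 30 | 3·0+5·6 = 30
Y: 1·0+5·4+6·0 = 20 | 3·0+5·4 = 20
E: 1·2+5·4+6·1 = 28 | 3·6+5·2 = 28
A: 1·0+5·0+6·6 = 36 | 3·2+5·6 = 36
gcd(1,5,6,3,5) = 1

Coefficients: [1, 5, 6, 3, 5]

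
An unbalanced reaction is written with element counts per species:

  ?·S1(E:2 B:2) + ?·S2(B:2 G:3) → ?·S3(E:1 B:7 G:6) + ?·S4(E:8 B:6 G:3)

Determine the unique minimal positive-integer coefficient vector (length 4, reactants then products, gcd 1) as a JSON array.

E: 5·2+5·0 = 10 | 2·1+1·8 = 10
B: 5·2+5·2 = 20 | 2·7+1·6 = 20
G: 5·0+5·3 = 15 | 2·6+1·3 = 15
gcd(5,5,2,1) = 1

Coefficients: [5, 5, 2, 1]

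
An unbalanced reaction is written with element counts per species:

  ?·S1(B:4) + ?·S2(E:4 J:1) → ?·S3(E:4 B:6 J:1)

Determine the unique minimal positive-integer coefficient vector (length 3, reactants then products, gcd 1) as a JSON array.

E: 3·0+2·4 = 8 | 2·4 = 8
B: 3·4+2·0 = 12 | 2·6 = 12
J: 3·0+2·1 = 2 | 2·1 = 2
gcd(3,2,2) = 1

Coefficients: [3, 2, 2]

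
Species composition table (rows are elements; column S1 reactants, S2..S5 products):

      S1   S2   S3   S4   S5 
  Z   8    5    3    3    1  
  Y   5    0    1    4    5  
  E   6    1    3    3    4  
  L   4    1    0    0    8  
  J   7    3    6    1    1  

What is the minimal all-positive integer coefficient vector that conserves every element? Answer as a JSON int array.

Coefficients: [5, 4, 3, 3, 2]

Z: 5·8 = 40 | 4·5+3·3+3·3+2·1 = 40
Y: 5·5 = 25 | 4·0+3·1+3·4+2·5 = 25
E: 5·6 = 30 | 4·1+3·3+3·3+2·4 = 30
L: 5·4 = 20 | 4·1+3·0+3·0+2·8 = 20
J: 5·7 = 35 | 4·3+3·6+3·1+2·1 = 35
gcd(5,4,3,3,2) = 1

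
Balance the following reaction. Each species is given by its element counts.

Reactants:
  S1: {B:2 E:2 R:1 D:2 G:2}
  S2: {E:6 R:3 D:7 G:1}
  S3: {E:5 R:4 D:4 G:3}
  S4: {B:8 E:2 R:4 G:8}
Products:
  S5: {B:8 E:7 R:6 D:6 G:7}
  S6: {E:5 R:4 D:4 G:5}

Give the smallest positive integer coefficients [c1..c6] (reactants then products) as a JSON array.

Coefficients: [4, 4, 5, 5, 6, 5]

B: 4·2+4·0+5·0+5·8 = 48 | 6·8+5·0 = 48
E: 4·2+4·6+5·5+5·2 = 67 | 6·7+5·5 = 67
R: 4·1+4·3+5·4+5·4 = 56 | 6·6+5·4 = 56
D: 4·2+4·7+5·4+5·0 = 56 | 6·6+5·4 = 56
G: 4·2+4·1+5·3+5·8 = 67 | 6·7+5·5 = 67
gcd(4,4,5,5,6,5) = 1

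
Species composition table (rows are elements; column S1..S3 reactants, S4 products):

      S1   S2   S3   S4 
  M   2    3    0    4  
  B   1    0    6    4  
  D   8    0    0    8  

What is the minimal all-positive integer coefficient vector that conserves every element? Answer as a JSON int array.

M: 6·2+4·3+3·0 = 24 | 6·4 = 24
B: 6·1+4·0+3·6 = 24 | 6·4 = 24
D: 6·8+4·0+3·0 = 48 | 6·8 = 48
gcd(6,4,3,6) = 1

Coefficients: [6, 4, 3, 6]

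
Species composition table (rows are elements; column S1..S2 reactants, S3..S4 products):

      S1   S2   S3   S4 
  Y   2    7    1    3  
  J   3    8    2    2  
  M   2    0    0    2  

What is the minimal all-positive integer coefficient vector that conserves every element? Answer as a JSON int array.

Coefficients: [2, 1, 5, 2]

Y: 2·2+1·7 = 11 | 5·1+2·3 = 11
J: 2·3+1·8 = 14 | 5·2+2·2 = 14
M: 2·2+1·0 = 4 | 5·0+2·2 = 4
gcd(2,1,5,2) = 1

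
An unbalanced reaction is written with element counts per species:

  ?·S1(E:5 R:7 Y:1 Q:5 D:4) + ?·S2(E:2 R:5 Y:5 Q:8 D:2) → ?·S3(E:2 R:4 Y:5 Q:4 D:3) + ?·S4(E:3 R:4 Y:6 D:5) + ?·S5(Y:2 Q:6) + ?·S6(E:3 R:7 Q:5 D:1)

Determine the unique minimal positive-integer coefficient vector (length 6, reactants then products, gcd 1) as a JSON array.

E: 2·5+6·2 = 22 | 2·2+2·3+5·0+4·3 = 22
R: 2·7+6·5 = 44 | 2·4+2·4+5·0+4·7 = 44
Y: 2·1+6·5 = 32 | 2·5+2·6+5·2+4·0 = 32
Q: 2·5+6·8 = 58 | 2·4+2·0+5·6+4·5 = 58
D: 2·4+6·2 = 20 | 2·3+2·5+5·0+4·1 = 20
gcd(2,6,2,2,5,4) = 1

Coefficients: [2, 6, 2, 2, 5, 4]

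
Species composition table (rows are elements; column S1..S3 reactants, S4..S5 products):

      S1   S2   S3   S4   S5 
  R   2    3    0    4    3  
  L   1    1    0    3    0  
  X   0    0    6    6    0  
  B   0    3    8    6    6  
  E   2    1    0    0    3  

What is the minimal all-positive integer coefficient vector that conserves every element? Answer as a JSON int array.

Coefficients: [3, 6, 3, 3, 4]

R: 3·2+6·3+3·0 = 24 | 3·4+4·3 = 24
L: 3·1+6·1+3·0 = 9 | 3·3+4·0 = 9
X: 3·0+6·0+3·6 = 18 | 3·6+4·0 = 18
B: 3·0+6·3+3·8 = 42 | 3·6+4·6 = 42
E: 3·2+6·1+3·0 = 12 | 3·0+4·3 = 12
gcd(3,6,3,3,4) = 1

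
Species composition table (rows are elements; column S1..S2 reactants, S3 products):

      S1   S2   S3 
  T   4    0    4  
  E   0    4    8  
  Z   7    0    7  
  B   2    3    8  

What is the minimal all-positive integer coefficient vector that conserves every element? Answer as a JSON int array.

T: 1·4+2·0 = 4 | 1·4 = 4
E: 1·0+2·4 = 8 | 1·8 = 8
Z: 1·7+2·0 = 7 | 1·7 = 7
B: 1·2+2·3 = 8 | 1·8 = 8
gcd(1,2,1) = 1

Coefficients: [1, 2, 1]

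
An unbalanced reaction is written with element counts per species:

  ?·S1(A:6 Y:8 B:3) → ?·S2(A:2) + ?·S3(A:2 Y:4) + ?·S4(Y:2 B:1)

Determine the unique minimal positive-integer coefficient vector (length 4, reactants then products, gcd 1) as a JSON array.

Coefficients: [2, 5, 1, 6]

A: 2·6 = 12 | 5·2+1·2+6·0 = 12
Y: 2·8 = 16 | 5·0+1·4+6·2 = 16
B: 2·3 = 6 | 5·0+1·0+6·1 = 6
gcd(2,5,1,6) = 1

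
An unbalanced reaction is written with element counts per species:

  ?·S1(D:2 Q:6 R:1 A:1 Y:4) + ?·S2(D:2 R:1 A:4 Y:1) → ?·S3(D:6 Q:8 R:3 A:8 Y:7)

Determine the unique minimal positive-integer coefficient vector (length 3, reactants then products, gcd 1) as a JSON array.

D: 4·2+5·2 = 18 | 3·6 = 18
Q: 4·6+5·0 = 24 | 3·8 = 24
R: 4·1+5·1 = 9 | 3·3 = 9
A: 4·1+5·4 = 24 | 3·8 = 24
Y: 4·4+5·1 = 21 | 3·7 = 21
gcd(4,5,3) = 1

Coefficients: [4, 5, 3]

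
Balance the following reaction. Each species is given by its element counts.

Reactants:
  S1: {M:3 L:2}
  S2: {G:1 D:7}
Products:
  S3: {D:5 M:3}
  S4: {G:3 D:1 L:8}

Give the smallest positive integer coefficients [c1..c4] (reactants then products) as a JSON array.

Coefficients: [4, 3, 4, 1]

G: 4·0+3·1 = 3 | 4·0+1·3 = 3
D: 4·0+3·7 = 21 | 4·5+1·1 = 21
M: 4·3+3·0 = 12 | 4·3+1·0 = 12
L: 4·2+3·0 = 8 | 4·0+1·8 = 8
gcd(4,3,4,1) = 1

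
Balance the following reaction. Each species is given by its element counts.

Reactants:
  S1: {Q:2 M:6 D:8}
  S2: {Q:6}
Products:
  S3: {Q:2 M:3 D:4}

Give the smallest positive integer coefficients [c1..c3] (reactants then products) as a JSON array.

Coefficients: [3, 1, 6]

Q: 3·2+1·6 = 12 | 6·2 = 12
M: 3·6+1·0 = 18 | 6·3 = 18
D: 3·8+1·0 = 24 | 6·4 = 24
gcd(3,1,6) = 1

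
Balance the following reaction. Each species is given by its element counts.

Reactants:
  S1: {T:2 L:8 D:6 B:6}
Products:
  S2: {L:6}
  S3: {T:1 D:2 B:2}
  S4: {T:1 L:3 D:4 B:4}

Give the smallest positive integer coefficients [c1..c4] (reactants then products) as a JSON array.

Coefficients: [6, 5, 6, 6]

T: 6·2 = 12 | 5·0+6·1+6·1 = 12
L: 6·8 = 48 | 5·6+6·0+6·3 = 48
D: 6·6 = 36 | 5·0+6·2+6·4 = 36
B: 6·6 = 36 | 5·0+6·2+6·4 = 36
gcd(6,5,6,6) = 1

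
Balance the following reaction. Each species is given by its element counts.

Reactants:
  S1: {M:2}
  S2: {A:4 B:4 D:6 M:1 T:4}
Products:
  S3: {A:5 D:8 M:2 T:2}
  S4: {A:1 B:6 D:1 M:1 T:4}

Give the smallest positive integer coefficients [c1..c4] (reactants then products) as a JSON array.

A: 3·0+6·4 = 24 | 4·5+4·1 = 24
B: 3·0+6·4 = 24 | 4·0+4·6 = 24
D: 3·0+6·6 = 36 | 4·8+4·1 = 36
M: 3·2+6·1 = 12 | 4·2+4·1 = 12
T: 3·0+6·4 = 24 | 4·2+4·4 = 24
gcd(3,6,4,4) = 1

Coefficients: [3, 6, 4, 4]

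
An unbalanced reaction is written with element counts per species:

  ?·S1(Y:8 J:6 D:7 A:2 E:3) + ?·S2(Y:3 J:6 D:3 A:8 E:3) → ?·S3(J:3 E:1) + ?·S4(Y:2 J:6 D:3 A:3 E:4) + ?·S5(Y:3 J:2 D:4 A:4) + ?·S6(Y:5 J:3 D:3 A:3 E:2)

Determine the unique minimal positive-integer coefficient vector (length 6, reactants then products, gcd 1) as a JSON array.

Y: 3·8+3·3 = 33 | 2·0+2·2+3·3+4·5 = 33
J: 3·6+3·6 = 36 | 2·3+2·6+3·2+4·3 = 36
D: 3·7+3·3 = 30 | 2·0+2·3+3·4+4·3 = 30
A: 3·2+3·8 = 30 | 2·0+2·3+3·4+4·3 = 30
E: 3·3+3·3 = 18 | 2·1+2·4+3·0+4·2 = 18
gcd(3,3,2,2,3,4) = 1

Coefficients: [3, 3, 2, 2, 3, 4]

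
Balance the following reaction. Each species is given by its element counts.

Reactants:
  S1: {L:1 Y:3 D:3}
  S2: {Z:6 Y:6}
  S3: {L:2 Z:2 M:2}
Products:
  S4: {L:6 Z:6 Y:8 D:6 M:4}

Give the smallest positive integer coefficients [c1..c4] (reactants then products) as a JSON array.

L: 6·1+1·0+6·2 = 18 | 3·6 = 18
Z: 6·0+1·6+6·2 = 18 | 3·6 = 18
Y: 6·3+1·6+6·0 = 24 | 3·8 = 24
D: 6·3+1·0+6·0 = 18 | 3·6 = 18
M: 6·0+1·0+6·2 = 12 | 3·4 = 12
gcd(6,1,6,3) = 1

Coefficients: [6, 1, 6, 3]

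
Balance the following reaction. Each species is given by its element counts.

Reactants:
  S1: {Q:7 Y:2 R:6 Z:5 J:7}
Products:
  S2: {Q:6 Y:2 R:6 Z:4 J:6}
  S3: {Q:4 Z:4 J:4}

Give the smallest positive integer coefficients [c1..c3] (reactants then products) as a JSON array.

Q: 4·7 = 28 | 4·6+1·4 = 28
Y: 4·2 = 8 | 4·2+1·0 = 8
R: 4·6 = 24 | 4·6+1·0 = 24
Z: 4·5 = 20 | 4·4+1·4 = 20
J: 4·7 = 28 | 4·6+1·4 = 28
gcd(4,4,1) = 1

Coefficients: [4, 4, 1]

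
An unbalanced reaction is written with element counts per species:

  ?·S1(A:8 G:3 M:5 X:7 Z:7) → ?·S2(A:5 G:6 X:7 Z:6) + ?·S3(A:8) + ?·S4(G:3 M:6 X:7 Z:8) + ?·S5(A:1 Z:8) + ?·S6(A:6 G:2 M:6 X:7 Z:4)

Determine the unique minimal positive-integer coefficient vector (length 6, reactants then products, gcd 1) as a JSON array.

Coefficients: [6, 1, 3, 2, 1, 3]

A: 6·8 = 48 | 1·5+3·8+2·0+1·1+3·6 = 48
G: 6·3 = 18 | 1·6+3·0+2·3+1·0+3·2 = 18
M: 6·5 = 30 | 1·0+3·0+2·6+1·0+3·6 = 30
X: 6·7 = 42 | 1·7+3·0+2·7+1·0+3·7 = 42
Z: 6·7 = 42 | 1·6+3·0+2·8+1·8+3·4 = 42
gcd(6,1,3,2,1,3) = 1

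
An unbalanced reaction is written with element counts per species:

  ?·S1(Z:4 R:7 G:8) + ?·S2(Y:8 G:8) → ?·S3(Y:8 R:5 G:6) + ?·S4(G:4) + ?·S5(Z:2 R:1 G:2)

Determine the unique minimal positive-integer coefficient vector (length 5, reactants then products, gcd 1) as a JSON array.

Coefficients: [2, 2, 2, 3, 4]

Z: 2·4+2·0 = 8 | 2·0+3·0+4·2 = 8
Y: 2·0+2·8 = 16 | 2·8+3·0+4·0 = 16
R: 2·7+2·0 = 14 | 2·5+3·0+4·1 = 14
G: 2·8+2·8 = 32 | 2·6+3·4+4·2 = 32
gcd(2,2,2,3,4) = 1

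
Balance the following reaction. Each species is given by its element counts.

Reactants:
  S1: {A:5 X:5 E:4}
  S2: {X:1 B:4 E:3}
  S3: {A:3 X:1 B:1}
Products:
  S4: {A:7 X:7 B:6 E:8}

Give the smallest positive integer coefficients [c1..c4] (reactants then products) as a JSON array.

Coefficients: [3, 4, 2, 3]

A: 3·5+4·0+2·3 = 21 | 3·7 = 21
X: 3·5+4·1+2·1 = 21 | 3·7 = 21
B: 3·0+4·4+2·1 = 18 | 3·6 = 18
E: 3·4+4·3+2·0 = 24 | 3·8 = 24
gcd(3,4,2,3) = 1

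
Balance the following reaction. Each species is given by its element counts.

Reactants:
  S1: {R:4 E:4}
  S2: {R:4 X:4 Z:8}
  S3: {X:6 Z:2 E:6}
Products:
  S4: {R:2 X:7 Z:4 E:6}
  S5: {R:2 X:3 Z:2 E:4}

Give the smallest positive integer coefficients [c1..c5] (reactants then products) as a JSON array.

R: 2·4+1·4+3·0 = 12 | 1·2+5·2 = 12
X: 2·0+1·4+3·6 = 22 | 1·7+5·3 = 22
Z: 2·0+1·8+3·2 = 14 | 1·4+5·2 = 14
E: 2·4+1·0+3·6 = 26 | 1·6+5·4 = 26
gcd(2,1,3,1,5) = 1

Coefficients: [2, 1, 3, 1, 5]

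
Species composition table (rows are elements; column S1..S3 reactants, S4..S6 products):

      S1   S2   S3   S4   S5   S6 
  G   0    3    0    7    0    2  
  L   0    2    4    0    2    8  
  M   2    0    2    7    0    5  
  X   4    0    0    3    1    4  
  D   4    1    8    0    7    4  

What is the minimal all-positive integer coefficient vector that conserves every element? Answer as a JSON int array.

Coefficients: [3, 3, 3, 1, 5, 1]

G: 3·0+3·3+3·0 = 9 | 1·7+5·0+1·2 = 9
L: 3·0+3·2+3·4 = 18 | 1·0+5·2+1·8 = 18
M: 3·2+3·0+3·2 = 12 | 1·7+5·0+1·5 = 12
X: 3·4+3·0+3·0 = 12 | 1·3+5·1+1·4 = 12
D: 3·4+3·1+3·8 = 39 | 1·0+5·7+1·4 = 39
gcd(3,3,3,1,5,1) = 1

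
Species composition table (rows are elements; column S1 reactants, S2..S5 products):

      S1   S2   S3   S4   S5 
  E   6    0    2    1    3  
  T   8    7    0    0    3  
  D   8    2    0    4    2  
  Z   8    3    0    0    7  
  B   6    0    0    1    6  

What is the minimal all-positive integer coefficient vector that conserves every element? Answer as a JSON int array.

Coefficients: [5, 4, 6, 6, 4]

E: 5·6 = 30 | 4·0+6·2+6·1+4·3 = 30
T: 5·8 = 40 | 4·7+6·0+6·0+4·3 = 40
D: 5·8 = 40 | 4·2+6·0+6·4+4·2 = 40
Z: 5·8 = 40 | 4·3+6·0+6·0+4·7 = 40
B: 5·6 = 30 | 4·0+6·0+6·1+4·6 = 30
gcd(5,4,6,6,4) = 1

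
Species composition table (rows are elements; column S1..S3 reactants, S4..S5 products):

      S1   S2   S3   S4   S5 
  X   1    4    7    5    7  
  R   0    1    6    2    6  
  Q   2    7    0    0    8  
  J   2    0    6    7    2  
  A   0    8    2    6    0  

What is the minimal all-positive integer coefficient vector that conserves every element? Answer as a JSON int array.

Coefficients: [5, 2, 4, 4, 3]

X: 5·1+2·4+4·7 = 41 | 4·5+3·7 = 41
R: 5·0+2·1+4·6 = 26 | 4·2+3·6 = 26
Q: 5·2+2·7+4·0 = 24 | 4·0+3·8 = 24
J: 5·2+2·0+4·6 = 34 | 4·7+3·2 = 34
A: 5·0+2·8+4·2 = 24 | 4·6+3·0 = 24
gcd(5,2,4,4,3) = 1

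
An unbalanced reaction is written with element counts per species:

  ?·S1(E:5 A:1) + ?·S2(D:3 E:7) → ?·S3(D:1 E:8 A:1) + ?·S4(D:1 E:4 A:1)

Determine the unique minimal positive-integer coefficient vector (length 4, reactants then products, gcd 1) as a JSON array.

D: 6·0+2·3 = 6 | 5·1+1·1 = 6
E: 6·5+2·7 = 44 | 5·8+1·4 = 44
A: 6·1+2·0 = 6 | 5·1+1·1 = 6
gcd(6,2,5,1) = 1

Coefficients: [6, 2, 5, 1]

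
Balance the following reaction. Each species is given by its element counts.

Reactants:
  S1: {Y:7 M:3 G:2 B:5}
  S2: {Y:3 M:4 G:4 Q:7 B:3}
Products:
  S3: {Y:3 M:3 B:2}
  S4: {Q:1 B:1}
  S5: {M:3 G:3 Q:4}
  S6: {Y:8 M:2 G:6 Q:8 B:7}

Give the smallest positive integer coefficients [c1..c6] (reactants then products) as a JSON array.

Coefficients: [3, 6, 5, 2, 4, 3]

Y: 3·7+6·3 = 39 | 5·3+2·0+4·0+3·8 = 39
M: 3·3+6·4 = 33 | 5·3+2·0+4·3+3·2 = 33
G: 3·2+6·4 = 30 | 5·0+2·0+4·3+3·6 = 30
Q: 3·0+6·7 = 42 | 5·0+2·1+4·4+3·8 = 42
B: 3·5+6·3 = 33 | 5·2+2·1+4·0+3·7 = 33
gcd(3,6,5,2,4,3) = 1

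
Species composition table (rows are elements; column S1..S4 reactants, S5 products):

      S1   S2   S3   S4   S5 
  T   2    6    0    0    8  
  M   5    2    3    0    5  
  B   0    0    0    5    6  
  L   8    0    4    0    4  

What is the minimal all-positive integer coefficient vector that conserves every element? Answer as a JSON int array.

Coefficients: [2, 6, 1, 6, 5]

T: 2·2+6·6+1·0+6·0 = 40 | 5·8 = 40
M: 2·5+6·2+1·3+6·0 = 25 | 5·5 = 25
B: 2·0+6·0+1·0+6·5 = 30 | 5·6 = 30
L: 2·8+6·0+1·4+6·0 = 20 | 5·4 = 20
gcd(2,6,1,6,5) = 1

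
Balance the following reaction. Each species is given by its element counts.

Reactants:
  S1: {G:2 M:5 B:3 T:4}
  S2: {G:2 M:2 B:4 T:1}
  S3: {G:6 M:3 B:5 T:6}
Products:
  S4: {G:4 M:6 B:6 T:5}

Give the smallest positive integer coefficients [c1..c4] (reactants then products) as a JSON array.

G: 5·2+4·2+1·6 = 24 | 6·4 = 24
M: 5·5+4·2+1·3 = 36 | 6·6 = 36
B: 5·3+4·4+1·5 = 36 | 6·6 = 36
T: 5·4+4·1+1·6 = 30 | 6·5 = 30
gcd(5,4,1,6) = 1

Coefficients: [5, 4, 1, 6]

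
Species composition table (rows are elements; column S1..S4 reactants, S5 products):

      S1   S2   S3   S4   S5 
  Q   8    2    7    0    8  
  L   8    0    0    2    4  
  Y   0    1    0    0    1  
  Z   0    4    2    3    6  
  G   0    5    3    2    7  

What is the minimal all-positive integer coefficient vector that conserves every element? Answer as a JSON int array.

Coefficients: [2, 5, 2, 2, 5]

Q: 2·8+5·2+2·7+2·0 = 40 | 5·8 = 40
L: 2·8+5·0+2·0+2·2 = 20 | 5·4 = 20
Y: 2·0+5·1+2·0+2·0 = 5 | 5·1 = 5
Z: 2·0+5·4+2·2+2·3 = 30 | 5·6 = 30
G: 2·0+5·5+2·3+2·2 = 35 | 5·7 = 35
gcd(2,5,2,2,5) = 1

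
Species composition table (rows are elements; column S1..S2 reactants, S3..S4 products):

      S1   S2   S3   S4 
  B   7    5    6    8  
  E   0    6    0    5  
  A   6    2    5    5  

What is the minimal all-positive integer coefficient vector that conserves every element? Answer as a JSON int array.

B: 5·7+5·5 = 60 | 2·6+6·8 = 60
E: 5·0+5·6 = 30 | 2·0+6·5 = 30
A: 5·6+5·2 = 40 | 2·5+6·5 = 40
gcd(5,5,2,6) = 1

Coefficients: [5, 5, 2, 6]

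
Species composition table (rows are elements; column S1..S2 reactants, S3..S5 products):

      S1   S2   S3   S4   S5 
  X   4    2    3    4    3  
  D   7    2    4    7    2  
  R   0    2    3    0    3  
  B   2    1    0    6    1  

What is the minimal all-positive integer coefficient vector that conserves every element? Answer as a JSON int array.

Coefficients: [1, 6, 2, 1, 2]

X: 1·4+6·2 = 16 | 2·3+1·4+2·3 = 16
D: 1·7+6·2 = 19 | 2·4+1·7+2·2 = 19
R: 1·0+6·2 = 12 | 2·3+1·0+2·3 = 12
B: 1·2+6·1 = 8 | 2·0+1·6+2·1 = 8
gcd(1,6,2,1,2) = 1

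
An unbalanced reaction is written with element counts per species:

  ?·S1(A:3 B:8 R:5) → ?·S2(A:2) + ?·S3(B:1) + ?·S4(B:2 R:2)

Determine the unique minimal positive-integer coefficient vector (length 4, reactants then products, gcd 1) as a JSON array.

Coefficients: [2, 3, 6, 5]

A: 2·3 = 6 | 3·2+6·0+5·0 = 6
B: 2·8 = 16 | 3·0+6·1+5·2 = 16
R: 2·5 = 10 | 3·0+6·0+5·2 = 10
gcd(2,3,6,5) = 1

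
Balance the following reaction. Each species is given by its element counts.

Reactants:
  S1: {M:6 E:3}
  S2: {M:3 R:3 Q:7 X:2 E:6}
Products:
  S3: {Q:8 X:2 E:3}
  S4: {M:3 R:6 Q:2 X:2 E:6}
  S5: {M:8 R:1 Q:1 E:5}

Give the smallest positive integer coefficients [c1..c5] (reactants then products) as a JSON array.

M: 3·6+3·3 = 27 | 2·0+1·3+3·8 = 27
R: 3·0+3·3 = 9 | 2·0+1·6+3·1 = 9
Q: 3·0+3·7 = 21 | 2·8+1·2+3·1 = 21
X: 3·0+3·2 = 6 | 2·2+1·2+3·0 = 6
E: 3·3+3·6 = 27 | 2·3+1·6+3·5 = 27
gcd(3,3,2,1,3) = 1

Coefficients: [3, 3, 2, 1, 3]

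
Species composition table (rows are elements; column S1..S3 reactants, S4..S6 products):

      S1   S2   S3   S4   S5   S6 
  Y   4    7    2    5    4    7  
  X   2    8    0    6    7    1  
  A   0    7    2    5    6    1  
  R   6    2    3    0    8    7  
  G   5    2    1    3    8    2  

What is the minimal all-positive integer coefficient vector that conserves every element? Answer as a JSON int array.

Coefficients: [6, 4, 5, 3, 3, 5]

Y: 6·4+4·7+5·2 = 62 | 3·5+3·4+5·7 = 62
X: 6·2+4·8+5·0 = 44 | 3·6+3·7+5·1 = 44
A: 6·0+4·7+5·2 = 38 | 3·5+3·6+5·1 = 38
R: 6·6+4·2+5·3 = 59 | 3·0+3·8+5·7 = 59
G: 6·5+4·2+5·1 = 43 | 3·3+3·8+5·2 = 43
gcd(6,4,5,3,3,5) = 1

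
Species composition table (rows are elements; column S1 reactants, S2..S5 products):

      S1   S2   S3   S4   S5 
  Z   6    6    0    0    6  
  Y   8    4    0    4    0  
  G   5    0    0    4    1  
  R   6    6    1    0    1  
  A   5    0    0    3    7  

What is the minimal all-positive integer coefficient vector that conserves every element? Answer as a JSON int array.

Z: 5·6 = 30 | 4·6+5·0+6·0+1·6 = 30
Y: 5·8 = 40 | 4·4+5·0+6·4+1·0 = 40
G: 5·5 = 25 | 4·0+5·0+6·4+1·1 = 25
R: 5·6 = 30 | 4·6+5·1+6·0+1·1 = 30
A: 5·5 = 25 | 4·0+5·0+6·3+1·7 = 25
gcd(5,4,5,6,1) = 1

Coefficients: [5, 4, 5, 6, 1]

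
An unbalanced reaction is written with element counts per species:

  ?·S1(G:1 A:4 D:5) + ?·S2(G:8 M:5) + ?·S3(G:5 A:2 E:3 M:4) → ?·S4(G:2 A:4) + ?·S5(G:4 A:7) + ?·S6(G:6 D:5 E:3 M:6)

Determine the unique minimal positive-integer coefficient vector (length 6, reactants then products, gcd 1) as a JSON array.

Coefficients: [5, 2, 5, 4, 2, 5]

G: 5·1+2·8+5·5 = 46 | 4·2+2·4+5·6 = 46
A: 5·4+2·0+5·2 = 30 | 4·4+2·7+5·0 = 30
D: 5·5+2·0+5·0 = 25 | 4·0+2·0+5·5 = 25
E: 5·0+2·0+5·3 = 15 | 4·0+2·0+5·3 = 15
M: 5·0+2·5+5·4 = 30 | 4·0+2·0+5·6 = 30
gcd(5,2,5,4,2,5) = 1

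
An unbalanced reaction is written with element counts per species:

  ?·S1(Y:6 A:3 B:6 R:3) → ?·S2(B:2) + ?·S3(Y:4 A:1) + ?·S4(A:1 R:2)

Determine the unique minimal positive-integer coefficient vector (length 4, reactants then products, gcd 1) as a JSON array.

Y: 2·6 = 12 | 6·0+3·4+3·0 = 12
A: 2·3 = 6 | 6·0+3·1+3·1 = 6
B: 2·6 = 12 | 6·2+3·0+3·0 = 12
R: 2·3 = 6 | 6·0+3·0+3·2 = 6
gcd(2,6,3,3) = 1

Coefficients: [2, 6, 3, 3]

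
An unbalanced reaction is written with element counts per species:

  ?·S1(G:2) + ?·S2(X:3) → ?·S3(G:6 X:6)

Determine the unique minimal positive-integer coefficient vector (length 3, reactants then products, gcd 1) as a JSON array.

G: 3·2+2·0 = 6 | 1·6 = 6
X: 3·0+2·3 = 6 | 1·6 = 6
gcd(3,2,1) = 1

Coefficients: [3, 2, 1]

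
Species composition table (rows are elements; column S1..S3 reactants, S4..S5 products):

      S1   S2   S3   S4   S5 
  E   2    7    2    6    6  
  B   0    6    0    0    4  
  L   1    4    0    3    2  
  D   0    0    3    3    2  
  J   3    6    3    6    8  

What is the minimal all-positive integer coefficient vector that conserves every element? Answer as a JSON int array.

E: 4·2+2·7+4·2 = 30 | 2·6+3·6 = 30
B: 4·0+2·6+4·0 = 12 | 2·0+3·4 = 12
L: 4·1+2·4+4·0 = 12 | 2·3+3·2 = 12
D: 4·0+2·0+4·3 = 12 | 2·3+3·2 = 12
J: 4·3+2·6+4·3 = 36 | 2·6+3·8 = 36
gcd(4,2,4,2,3) = 1

Coefficients: [4, 2, 4, 2, 3]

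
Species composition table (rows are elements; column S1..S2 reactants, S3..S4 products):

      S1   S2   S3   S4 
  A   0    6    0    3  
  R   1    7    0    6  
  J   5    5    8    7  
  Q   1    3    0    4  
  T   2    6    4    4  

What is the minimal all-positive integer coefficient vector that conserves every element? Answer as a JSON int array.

A: 5·0+1·6 = 6 | 2·0+2·3 = 6
R: 5·1+1·7 = 12 | 2·0+2·6 = 12
J: 5·5+1·5 = 30 | 2·8+2·7 = 30
Q: 5·1+1·3 = 8 | 2·0+2·4 = 8
T: 5·2+1·6 = 16 | 2·4+2·4 = 16
gcd(5,1,2,2) = 1

Coefficients: [5, 1, 2, 2]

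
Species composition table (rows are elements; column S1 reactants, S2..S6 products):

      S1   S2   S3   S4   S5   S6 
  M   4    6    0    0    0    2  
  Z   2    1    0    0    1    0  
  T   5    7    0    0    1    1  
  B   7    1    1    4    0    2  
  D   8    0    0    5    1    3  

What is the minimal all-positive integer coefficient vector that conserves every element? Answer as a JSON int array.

Coefficients: [3, 1, 6, 2, 5, 3]

M: 3·4 = 12 | 1·6+6·0+2·0+5·0+3·2 = 12
Z: 3·2 = 6 | 1·1+6·0+2·0+5·1+3·0 = 6
T: 3·5 = 15 | 1·7+6·0+2·0+5·1+3·1 = 15
B: 3·7 = 21 | 1·1+6·1+2·4+5·0+3·2 = 21
D: 3·8 = 24 | 1·0+6·0+2·5+5·1+3·3 = 24
gcd(3,1,6,2,5,3) = 1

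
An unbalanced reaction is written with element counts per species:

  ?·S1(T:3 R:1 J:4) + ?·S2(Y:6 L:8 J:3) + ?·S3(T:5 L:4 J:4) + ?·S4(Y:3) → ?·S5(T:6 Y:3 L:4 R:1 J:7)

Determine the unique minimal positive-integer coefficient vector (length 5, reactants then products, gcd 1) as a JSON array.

Coefficients: [5, 1, 3, 3, 5]

T: 5·3+1·0+3·5+3·0 = 30 | 5·6 = 30
Y: 5·0+1·6+3·0+3·3 = 15 | 5·3 = 15
L: 5·0+1·8+3·4+3·0 = 20 | 5·4 = 20
R: 5·1+1·0+3·0+3·0 = 5 | 5·1 = 5
J: 5·4+1·3+3·4+3·0 = 35 | 5·7 = 35
gcd(5,1,3,3,5) = 1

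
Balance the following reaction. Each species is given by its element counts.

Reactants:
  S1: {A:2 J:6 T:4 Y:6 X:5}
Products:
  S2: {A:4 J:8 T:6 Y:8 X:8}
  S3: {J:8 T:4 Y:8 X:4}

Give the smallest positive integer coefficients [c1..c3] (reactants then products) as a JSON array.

A: 4·2 = 8 | 2·4+1·0 = 8
J: 4·6 = 24 | 2·8+1·8 = 24
T: 4·4 = 16 | 2·6+1·4 = 16
Y: 4·6 = 24 | 2·8+1·8 = 24
X: 4·5 = 20 | 2·8+1·4 = 20
gcd(4,2,1) = 1

Coefficients: [4, 2, 1]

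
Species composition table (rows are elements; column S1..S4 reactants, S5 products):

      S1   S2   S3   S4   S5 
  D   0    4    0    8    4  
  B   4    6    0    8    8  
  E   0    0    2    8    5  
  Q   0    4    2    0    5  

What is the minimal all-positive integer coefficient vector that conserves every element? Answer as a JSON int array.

D: 3·0+2·4+6·0+1·8 = 16 | 4·4 = 16
B: 3·4+2·6+6·0+1·8 = 32 | 4·8 = 32
E: 3·0+2·0+6·2+1·8 = 20 | 4·5 = 20
Q: 3·0+2·4+6·2+1·0 = 20 | 4·5 = 20
gcd(3,2,6,1,4) = 1

Coefficients: [3, 2, 6, 1, 4]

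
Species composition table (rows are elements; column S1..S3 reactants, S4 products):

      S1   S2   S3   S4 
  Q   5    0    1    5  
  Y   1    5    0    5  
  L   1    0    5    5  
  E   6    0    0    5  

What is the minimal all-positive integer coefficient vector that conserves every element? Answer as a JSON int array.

Coefficients: [5, 5, 5, 6]

Q: 5·5+5·0+5·1 = 30 | 6·5 = 30
Y: 5·1+5·5+5·0 = 30 | 6·5 = 30
L: 5·1+5·0+5·5 = 30 | 6·5 = 30
E: 5·6+5·0+5·0 = 30 | 6·5 = 30
gcd(5,5,5,6) = 1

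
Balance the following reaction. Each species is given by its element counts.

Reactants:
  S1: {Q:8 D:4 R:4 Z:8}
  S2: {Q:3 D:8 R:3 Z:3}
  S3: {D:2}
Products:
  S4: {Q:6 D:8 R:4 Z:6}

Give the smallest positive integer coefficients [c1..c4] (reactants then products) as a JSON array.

Coefficients: [3, 4, 2, 6]

Q: 3·8+4·3+2·0 = 36 | 6·6 = 36
D: 3·4+4·8+2·2 = 48 | 6·8 = 48
R: 3·4+4·3+2·0 = 24 | 6·4 = 24
Z: 3·8+4·3+2·0 = 36 | 6·6 = 36
gcd(3,4,2,6) = 1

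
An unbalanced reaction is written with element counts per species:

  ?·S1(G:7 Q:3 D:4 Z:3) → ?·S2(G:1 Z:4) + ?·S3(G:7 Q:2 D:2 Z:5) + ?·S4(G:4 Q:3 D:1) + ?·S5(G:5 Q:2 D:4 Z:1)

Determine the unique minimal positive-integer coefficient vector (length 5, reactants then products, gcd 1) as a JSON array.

G: 6·7 = 42 | 2·1+1·7+2·4+5·5 = 42
Q: 6·3 = 18 | 2·0+1·2+2·3+5·2 = 18
D: 6·4 = 24 | 2·0+1·2+2·1+5·4 = 24
Z: 6·3 = 18 | 2·4+1·5+2·0+5·1 = 18
gcd(6,2,1,2,5) = 1

Coefficients: [6, 2, 1, 2, 5]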